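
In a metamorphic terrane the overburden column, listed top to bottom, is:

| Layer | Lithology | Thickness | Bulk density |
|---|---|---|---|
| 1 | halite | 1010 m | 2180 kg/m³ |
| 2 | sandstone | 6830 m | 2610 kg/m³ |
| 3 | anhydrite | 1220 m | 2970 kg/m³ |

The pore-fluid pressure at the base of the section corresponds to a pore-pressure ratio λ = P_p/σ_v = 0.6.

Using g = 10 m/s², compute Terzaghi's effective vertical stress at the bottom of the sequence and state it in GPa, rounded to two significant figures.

0.095 GPa

Overburden (lithostatic) stress σ_v:
halite: 2180 kg/m³ × 10 m/s² × 1010 m = 2.202×10^7 Pa = 22.02 MPa
sandstone: 2610 kg/m³ × 10 m/s² × 6830 m = 1.783×10^8 Pa = 178.3 MPa
anhydrite: 2970 kg/m³ × 10 m/s² × 1220 m = 3.623×10^7 Pa = 36.23 MPa
Total = 22.02 + 178.3 + 36.23 = 236.52 MPa
Pore pressure P_p = λ·σ_v = 0.6 × 236.5 MPa = 141.9 MPa
Effective stress σ' = σ_v − P_p = 236.5 − 141.9 = 94.606 MPa = 0.094606 GPa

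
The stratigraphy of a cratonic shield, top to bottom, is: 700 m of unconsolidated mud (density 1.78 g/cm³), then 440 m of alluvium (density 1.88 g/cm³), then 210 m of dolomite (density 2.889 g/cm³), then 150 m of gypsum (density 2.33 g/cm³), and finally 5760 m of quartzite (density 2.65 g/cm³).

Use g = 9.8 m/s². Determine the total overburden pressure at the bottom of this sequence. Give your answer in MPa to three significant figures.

unconsolidated mud: 1780 kg/m³ × 9.8 m/s² × 700 m = 1.221×10^7 Pa = 12.21 MPa
alluvium: 1880 kg/m³ × 9.8 m/s² × 440 m = 8.107×10^6 Pa = 8.107 MPa
dolomite: 2889 kg/m³ × 9.8 m/s² × 210 m = 5.946×10^6 Pa = 5.946 MPa
gypsum: 2330 kg/m³ × 9.8 m/s² × 150 m = 3.425×10^6 Pa = 3.425 MPa
quartzite: 2650 kg/m³ × 9.8 m/s² × 5760 m = 1.496×10^8 Pa = 149.6 MPa
Total = 12.21 + 8.107 + 5.946 + 3.425 + 149.6 = 179.28 MPa

179 MPa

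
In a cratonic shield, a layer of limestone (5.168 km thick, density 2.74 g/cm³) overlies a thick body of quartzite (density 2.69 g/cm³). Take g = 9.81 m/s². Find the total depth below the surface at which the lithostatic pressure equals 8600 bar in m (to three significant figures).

32500 m

Pressure at base of upper layers: 2740×9.81×5168 = 1.389×10^8 Pa = 1389 bar
Remaining pressure to be supplied by quartzite: 8.600×10^8 − 1.389×10^8 = 7.211×10^8 Pa
Additional depth in quartzite = 7.211×10^8 Pa / (2690 kg/m³ × 9.81 m/s²) = 27325 m
Total depth = 5168 m + 27325 m = 32493 m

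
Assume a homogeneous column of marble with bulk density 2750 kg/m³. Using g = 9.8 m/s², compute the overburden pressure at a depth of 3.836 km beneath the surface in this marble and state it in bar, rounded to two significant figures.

1000 bar

marble: 2750 kg/m³ × 9.8 m/s² × 3836 m = 1.034×10^8 Pa = 1034 bar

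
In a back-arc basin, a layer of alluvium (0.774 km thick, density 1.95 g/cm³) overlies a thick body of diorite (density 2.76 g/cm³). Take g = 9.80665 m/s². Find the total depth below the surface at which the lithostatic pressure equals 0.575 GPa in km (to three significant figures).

21.5 km

Pressure at base of upper layers: 1950×9.80665×774 = 1.480×10^7 Pa = 0.01480 GPa
Remaining pressure to be supplied by diorite: 5.750×10^8 − 1.480×10^7 = 5.602×10^8 Pa
Additional depth in diorite = 5.602×10^8 Pa / (2760 kg/m³ × 9.80665 m/s²) = 20697 m
Total depth = 774 m + 20697 m = 21471 m
= 21.471 km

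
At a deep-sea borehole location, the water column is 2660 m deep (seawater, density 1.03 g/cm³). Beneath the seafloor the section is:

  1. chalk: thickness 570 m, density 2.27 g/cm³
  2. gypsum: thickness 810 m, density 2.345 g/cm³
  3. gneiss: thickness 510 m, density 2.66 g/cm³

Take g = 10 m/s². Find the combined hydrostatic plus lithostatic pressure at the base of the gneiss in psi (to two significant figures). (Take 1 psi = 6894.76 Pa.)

seawater: 1030 kg/m³ × 10 m/s² × 2660 m = 2.740×10^7 Pa = 3974 psi
chalk: 2270 kg/m³ × 10 m/s² × 570 m = 1.294×10^7 Pa = 1877 psi
gypsum: 2345 kg/m³ × 10 m/s² × 810 m = 1.899×10^7 Pa = 2755 psi
gneiss: 2660 kg/m³ × 10 m/s² × 510 m = 1.357×10^7 Pa = 1968 psi
Total = 3974 + 1877 + 2755 + 1968 = 10573 psi

11000 psi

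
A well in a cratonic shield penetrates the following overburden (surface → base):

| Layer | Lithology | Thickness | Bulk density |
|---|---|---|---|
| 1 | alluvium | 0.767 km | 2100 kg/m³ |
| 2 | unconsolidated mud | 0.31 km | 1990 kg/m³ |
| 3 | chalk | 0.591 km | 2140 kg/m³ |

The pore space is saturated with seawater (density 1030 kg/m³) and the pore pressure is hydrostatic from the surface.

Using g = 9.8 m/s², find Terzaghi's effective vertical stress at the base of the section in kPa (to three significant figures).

Overburden (lithostatic) stress σ_v:
alluvium: 2100 kg/m³ × 9.8 m/s² × 767 m = 1.578×10^7 Pa = 15.78 MPa
unconsolidated mud: 1990 kg/m³ × 9.8 m/s² × 310 m = 6.046×10^6 Pa = 6.046 MPa
chalk: 2140 kg/m³ × 9.8 m/s² × 591 m = 1.239×10^7 Pa = 12.39 MPa
Total = 15.78 + 6.046 + 12.39 = 34.225 MPa
Pore pressure P_p = 1030 kg/m³ × 9.8 m/s² × 1668 m = 1.684×10^7 Pa = 16.84 MPa
Effective stress σ' = σ_v − P_p = 34.22 − 16.84 = 17.388 MPa = 17388 kPa

17400 kPa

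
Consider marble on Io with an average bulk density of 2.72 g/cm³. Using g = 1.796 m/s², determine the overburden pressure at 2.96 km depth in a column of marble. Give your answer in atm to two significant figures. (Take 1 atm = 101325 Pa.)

marble: 2720 kg/m³ × 1.796 m/s² × 2960 m = 1.446×10^7 Pa = 142.7 atm

140 atm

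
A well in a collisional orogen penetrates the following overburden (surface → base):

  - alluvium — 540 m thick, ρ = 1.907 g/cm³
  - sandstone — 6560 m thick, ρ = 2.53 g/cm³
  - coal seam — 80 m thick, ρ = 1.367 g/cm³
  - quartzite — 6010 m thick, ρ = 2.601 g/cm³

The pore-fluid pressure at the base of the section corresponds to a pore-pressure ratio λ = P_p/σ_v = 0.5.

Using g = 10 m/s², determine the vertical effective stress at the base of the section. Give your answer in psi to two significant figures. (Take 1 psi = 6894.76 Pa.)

Overburden (lithostatic) stress σ_v:
alluvium: 1907 kg/m³ × 10 m/s² × 540 m = 1.030×10^7 Pa = 10.30 MPa
sandstone: 2530 kg/m³ × 10 m/s² × 6560 m = 1.660×10^8 Pa = 166.0 MPa
coal seam: 1367 kg/m³ × 10 m/s² × 80 m = 1.094×10^6 Pa = 1.094 MPa
quartzite: 2601 kg/m³ × 10 m/s² × 6010 m = 1.563×10^8 Pa = 156.3 MPa
Total = 10.30 + 166.0 + 1.094 + 156.3 = 333.68 MPa
Pore pressure P_p = λ·σ_v = 0.5 × 333.7 MPa = 166.8 MPa
Effective stress σ' = σ_v − P_p = 333.7 − 166.8 = 166.84 MPa = 24198 psi

24000 psi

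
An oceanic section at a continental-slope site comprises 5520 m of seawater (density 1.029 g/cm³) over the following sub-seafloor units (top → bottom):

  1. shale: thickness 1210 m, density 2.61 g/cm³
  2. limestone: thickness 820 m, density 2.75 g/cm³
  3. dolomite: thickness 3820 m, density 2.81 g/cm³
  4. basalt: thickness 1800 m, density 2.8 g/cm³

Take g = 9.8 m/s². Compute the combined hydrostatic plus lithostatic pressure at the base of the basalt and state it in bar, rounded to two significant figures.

seawater: 1029 kg/m³ × 9.8 m/s² × 5520 m = 5.566×10^7 Pa = 556.6 bar
shale: 2610 kg/m³ × 9.8 m/s² × 1210 m = 3.095×10^7 Pa = 309.5 bar
limestone: 2750 kg/m³ × 9.8 m/s² × 820 m = 2.210×10^7 Pa = 221.0 bar
dolomite: 2810 kg/m³ × 9.8 m/s² × 3820 m = 1.052×10^8 Pa = 1052 bar
basalt: 2800 kg/m³ × 9.8 m/s² × 1800 m = 4.939×10^7 Pa = 493.9 bar
Total = 556.6 + 309.5 + 221.0 + 1052 + 493.9 = 2633.0 bar

2600 bar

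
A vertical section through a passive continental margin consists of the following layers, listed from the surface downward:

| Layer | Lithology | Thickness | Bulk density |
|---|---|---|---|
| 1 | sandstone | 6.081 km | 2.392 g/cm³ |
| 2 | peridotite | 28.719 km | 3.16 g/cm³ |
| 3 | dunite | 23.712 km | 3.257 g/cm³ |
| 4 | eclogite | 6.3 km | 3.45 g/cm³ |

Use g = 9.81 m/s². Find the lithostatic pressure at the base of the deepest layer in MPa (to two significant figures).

2000 MPa

sandstone: 2392 kg/m³ × 9.81 m/s² × 6081 m = 1.427×10^8 Pa = 142.7 MPa
peridotite: 3160 kg/m³ × 9.81 m/s² × 28719 m = 8.903×10^8 Pa = 890.3 MPa
dunite: 3257 kg/m³ × 9.81 m/s² × 23712 m = 7.576×10^8 Pa = 757.6 MPa
eclogite: 3450 kg/m³ × 9.81 m/s² × 6300 m = 2.132×10^8 Pa = 213.2 MPa
Total = 142.7 + 890.3 + 757.6 + 213.2 = 2003.8 MPa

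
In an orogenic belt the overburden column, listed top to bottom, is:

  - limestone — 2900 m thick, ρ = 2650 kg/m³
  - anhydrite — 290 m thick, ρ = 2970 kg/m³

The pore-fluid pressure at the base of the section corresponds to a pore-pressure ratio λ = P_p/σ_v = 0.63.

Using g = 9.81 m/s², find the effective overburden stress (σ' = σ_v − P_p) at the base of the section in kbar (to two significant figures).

0.31 kbar

Overburden (lithostatic) stress σ_v:
limestone: 2650 kg/m³ × 9.81 m/s² × 2900 m = 7.539×10^7 Pa = 75.39 MPa
anhydrite: 2970 kg/m³ × 9.81 m/s² × 290 m = 8.449×10^6 Pa = 8.449 MPa
Total = 75.39 + 8.449 = 83.839 MPa
Pore pressure P_p = λ·σ_v = 0.63 × 83.84 MPa = 52.82 MPa
Effective stress σ' = σ_v − P_p = 83.84 − 52.82 = 31.021 MPa = 0.31021 kbar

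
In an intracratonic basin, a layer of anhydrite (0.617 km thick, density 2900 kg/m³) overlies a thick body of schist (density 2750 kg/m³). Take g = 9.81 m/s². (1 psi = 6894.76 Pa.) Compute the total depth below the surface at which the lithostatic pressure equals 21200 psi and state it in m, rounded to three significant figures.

5380 m

Pressure at base of upper layers: 2900×9.81×617 = 1.755×10^7 Pa = 2546 psi
Remaining pressure to be supplied by schist: 1.462×10^8 − 1.755×10^7 = 1.286×10^8 Pa
Additional depth in schist = 1.286×10^8 Pa / (2750 kg/m³ × 9.81 m/s²) = 4767.5 m
Total depth = 617 m + 4767.5 m = 5384.5 m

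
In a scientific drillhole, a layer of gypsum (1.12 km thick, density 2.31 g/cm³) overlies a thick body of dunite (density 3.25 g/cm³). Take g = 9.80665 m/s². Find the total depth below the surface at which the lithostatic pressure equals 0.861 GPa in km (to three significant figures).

Pressure at base of upper layers: 2310×9.80665×1120 = 2.537×10^7 Pa = 0.02537 GPa
Remaining pressure to be supplied by dunite: 8.610×10^8 − 2.537×10^7 = 8.356×10^8 Pa
Additional depth in dunite = 8.356×10^8 Pa / (3250 kg/m³ × 9.80665 m/s²) = 26219 m
Total depth = 1120 m + 26219 m = 27339 m
= 27.339 km

27.3 km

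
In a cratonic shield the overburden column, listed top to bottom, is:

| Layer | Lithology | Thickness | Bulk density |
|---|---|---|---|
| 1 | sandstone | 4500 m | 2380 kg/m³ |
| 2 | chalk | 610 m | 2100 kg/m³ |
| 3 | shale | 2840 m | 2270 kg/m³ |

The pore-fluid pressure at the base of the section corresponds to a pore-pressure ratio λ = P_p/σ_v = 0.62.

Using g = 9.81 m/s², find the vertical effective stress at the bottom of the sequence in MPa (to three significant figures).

Overburden (lithostatic) stress σ_v:
sandstone: 2380 kg/m³ × 9.81 m/s² × 4500 m = 1.051×10^8 Pa = 105.1 MPa
chalk: 2100 kg/m³ × 9.81 m/s² × 610 m = 1.257×10^7 Pa = 12.57 MPa
shale: 2270 kg/m³ × 9.81 m/s² × 2840 m = 6.324×10^7 Pa = 63.24 MPa
Total = 105.1 + 12.57 + 63.24 = 180.87 MPa
Pore pressure P_p = λ·σ_v = 0.62 × 180.9 MPa = 112.1 MPa
Effective stress σ' = σ_v − P_p = 180.9 − 112.1 = 68.732 MPa

68.7 MPa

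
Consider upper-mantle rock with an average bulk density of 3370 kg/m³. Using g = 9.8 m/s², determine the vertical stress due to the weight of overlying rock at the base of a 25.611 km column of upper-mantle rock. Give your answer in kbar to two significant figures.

8.5 kbar

upper-mantle rock: 3370 kg/m³ × 9.8 m/s² × 25611 m = 8.458×10^8 Pa = 8.458 kbar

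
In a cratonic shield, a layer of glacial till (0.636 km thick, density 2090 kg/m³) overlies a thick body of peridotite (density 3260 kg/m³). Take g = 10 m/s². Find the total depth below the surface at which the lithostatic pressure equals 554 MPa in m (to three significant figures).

17200 m

Pressure at base of upper layers: 2090×10×636 = 1.329×10^7 Pa = 13.29 MPa
Remaining pressure to be supplied by peridotite: 5.540×10^8 − 1.329×10^7 = 5.407×10^8 Pa
Additional depth in peridotite = 5.407×10^8 Pa / (3260 kg/m³ × 10 m/s²) = 16586 m
Total depth = 636 m + 16586 m = 17222 m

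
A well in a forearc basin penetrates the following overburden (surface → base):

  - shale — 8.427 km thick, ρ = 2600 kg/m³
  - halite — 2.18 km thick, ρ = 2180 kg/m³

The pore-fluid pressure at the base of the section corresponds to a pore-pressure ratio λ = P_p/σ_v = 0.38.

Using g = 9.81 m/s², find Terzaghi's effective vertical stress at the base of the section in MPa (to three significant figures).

162 MPa

Overburden (lithostatic) stress σ_v:
shale: 2600 kg/m³ × 9.81 m/s² × 8427 m = 2.149×10^8 Pa = 214.9 MPa
halite: 2180 kg/m³ × 9.81 m/s² × 2180 m = 4.662×10^7 Pa = 46.62 MPa
Total = 214.9 + 46.62 = 261.56 MPa
Pore pressure P_p = λ·σ_v = 0.38 × 261.6 MPa = 99.39 MPa
Effective stress σ' = σ_v − P_p = 261.6 − 99.39 = 162.17 MPa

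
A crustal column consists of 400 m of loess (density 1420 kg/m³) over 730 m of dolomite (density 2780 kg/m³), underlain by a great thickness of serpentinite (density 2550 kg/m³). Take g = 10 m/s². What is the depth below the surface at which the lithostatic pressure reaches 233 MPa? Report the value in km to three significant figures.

Pressure at base of upper layers: 1420×10×400 + 2780×10×730 = 2.597×10^7 Pa = 25.97 MPa
Remaining pressure to be supplied by serpentinite: 2.330×10^8 − 2.597×10^7 = 2.070×10^8 Pa
Additional depth in serpentinite = 2.070×10^8 Pa / (2550 kg/m³ × 10 m/s²) = 8118.7 m
Total depth = 1130 m + 8118.7 m = 9248.7 m
= 9.2487 km

9.25 km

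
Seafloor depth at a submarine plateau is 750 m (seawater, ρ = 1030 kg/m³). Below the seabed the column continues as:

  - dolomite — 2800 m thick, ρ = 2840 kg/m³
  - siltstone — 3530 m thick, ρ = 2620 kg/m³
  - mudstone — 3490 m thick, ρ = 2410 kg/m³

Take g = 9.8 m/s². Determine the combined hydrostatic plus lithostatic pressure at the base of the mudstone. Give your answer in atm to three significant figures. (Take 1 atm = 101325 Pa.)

seawater: 1030 kg/m³ × 9.8 m/s² × 750 m = 7.571×10^6 Pa = 74.72 atm
dolomite: 2840 kg/m³ × 9.8 m/s² × 2800 m = 7.793×10^7 Pa = 769.1 atm
siltstone: 2620 kg/m³ × 9.8 m/s² × 3530 m = 9.064×10^7 Pa = 894.5 atm
mudstone: 2410 kg/m³ × 9.8 m/s² × 3490 m = 8.243×10^7 Pa = 813.5 atm
Total = 74.72 + 769.1 + 894.5 + 813.5 = 2551.8 atm

2550 atm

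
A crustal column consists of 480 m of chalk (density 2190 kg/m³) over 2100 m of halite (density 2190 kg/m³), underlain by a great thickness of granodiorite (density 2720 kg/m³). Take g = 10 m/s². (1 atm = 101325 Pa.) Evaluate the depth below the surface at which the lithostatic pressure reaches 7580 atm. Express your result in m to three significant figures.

Pressure at base of upper layers: 2190×10×480 + 2190×10×2100 = 5.650×10^7 Pa = 557.6 atm
Remaining pressure to be supplied by granodiorite: 7.680×10^8 − 5.650×10^7 = 7.115×10^8 Pa
Additional depth in granodiorite = 7.115×10^8 Pa / (2720 kg/m³ × 10 m/s²) = 26160 m
Total depth = 2580 m + 26160 m = 28740 m

28700 m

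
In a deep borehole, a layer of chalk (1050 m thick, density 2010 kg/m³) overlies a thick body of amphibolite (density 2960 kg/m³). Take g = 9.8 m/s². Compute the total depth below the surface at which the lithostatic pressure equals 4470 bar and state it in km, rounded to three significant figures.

15.7 km

Pressure at base of upper layers: 2010×9.8×1050 = 2.068×10^7 Pa = 206.8 bar
Remaining pressure to be supplied by amphibolite: 4.470×10^8 − 2.068×10^7 = 4.263×10^8 Pa
Additional depth in amphibolite = 4.263×10^8 Pa / (2960 kg/m³ × 9.8 m/s²) = 14697 m
Total depth = 1050 m + 14697 m = 15747 m
= 15.747 km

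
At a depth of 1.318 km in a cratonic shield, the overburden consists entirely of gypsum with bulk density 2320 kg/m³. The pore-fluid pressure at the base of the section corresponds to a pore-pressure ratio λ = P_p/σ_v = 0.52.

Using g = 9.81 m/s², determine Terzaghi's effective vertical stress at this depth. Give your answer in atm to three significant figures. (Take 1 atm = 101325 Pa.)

142 atm

Overburden (lithostatic) stress σ_v:
gypsum: 2320 kg/m³ × 9.81 m/s² × 1318 m = 3.000×10^7 Pa = 30.00 MPa
Pore pressure P_p = λ·σ_v = 0.52 × 30.00 MPa = 15.60 MPa
Effective stress σ' = σ_v − P_p = 30.00 − 15.60 = 14.398 MPa = 142.10 atm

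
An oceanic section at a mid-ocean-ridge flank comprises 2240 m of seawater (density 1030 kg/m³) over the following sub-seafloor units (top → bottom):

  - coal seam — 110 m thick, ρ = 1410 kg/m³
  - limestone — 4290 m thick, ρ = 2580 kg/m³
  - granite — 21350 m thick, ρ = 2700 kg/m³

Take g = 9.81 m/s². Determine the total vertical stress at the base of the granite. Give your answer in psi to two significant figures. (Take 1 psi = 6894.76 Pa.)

100000 psi

seawater: 1030 kg/m³ × 9.81 m/s² × 2240 m = 2.263×10^7 Pa = 3283 psi
coal seam: 1410 kg/m³ × 9.81 m/s² × 110 m = 1.522×10^6 Pa = 220.7 psi
limestone: 2580 kg/m³ × 9.81 m/s² × 4290 m = 1.086×10^8 Pa = 15748 psi
granite: 2700 kg/m³ × 9.81 m/s² × 21350 m = 5.655×10^8 Pa = 82018 psi
Total = 3283 + 220.7 + 15748 + 82018 = 1.0127×10^5 psi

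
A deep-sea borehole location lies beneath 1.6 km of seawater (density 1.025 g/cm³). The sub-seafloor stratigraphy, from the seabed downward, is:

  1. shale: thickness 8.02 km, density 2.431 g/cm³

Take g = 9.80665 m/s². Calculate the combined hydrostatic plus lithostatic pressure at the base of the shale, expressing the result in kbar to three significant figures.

2.07 kbar

seawater: 1025 kg/m³ × 9.80665 m/s² × 1600 m = 1.608×10^7 Pa = 0.1608 kbar
shale: 2431 kg/m³ × 9.80665 m/s² × 8020 m = 1.912×10^8 Pa = 1.912 kbar
Total = 0.1608 + 1.912 = 2.0728 kbar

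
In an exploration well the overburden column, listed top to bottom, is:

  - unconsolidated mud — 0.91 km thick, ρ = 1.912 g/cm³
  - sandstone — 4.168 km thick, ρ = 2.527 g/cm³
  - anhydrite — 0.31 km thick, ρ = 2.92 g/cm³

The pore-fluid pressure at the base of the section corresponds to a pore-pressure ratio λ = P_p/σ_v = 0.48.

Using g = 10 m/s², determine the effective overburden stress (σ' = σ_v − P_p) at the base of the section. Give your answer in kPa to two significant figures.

Overburden (lithostatic) stress σ_v:
unconsolidated mud: 1912 kg/m³ × 10 m/s² × 910 m = 1.740×10^7 Pa = 17.40 MPa
sandstone: 2527 kg/m³ × 10 m/s² × 4168 m = 1.053×10^8 Pa = 105.3 MPa
anhydrite: 2920 kg/m³ × 10 m/s² × 310 m = 9.052×10^6 Pa = 9.052 MPa
Total = 17.40 + 105.3 + 9.052 = 131.78 MPa
Pore pressure P_p = λ·σ_v = 0.48 × 131.8 MPa = 63.25 MPa
Effective stress σ' = σ_v − P_p = 131.8 − 63.25 = 68.524 MPa = 68524 kPa

69000 kPa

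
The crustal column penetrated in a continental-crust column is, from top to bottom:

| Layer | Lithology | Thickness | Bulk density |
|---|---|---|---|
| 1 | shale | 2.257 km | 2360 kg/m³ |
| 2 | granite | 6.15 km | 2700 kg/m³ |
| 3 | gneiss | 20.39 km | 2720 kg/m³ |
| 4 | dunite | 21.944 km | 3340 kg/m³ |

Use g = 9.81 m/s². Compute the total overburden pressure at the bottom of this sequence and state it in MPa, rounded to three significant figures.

shale: 2360 kg/m³ × 9.81 m/s² × 2257 m = 5.225×10^7 Pa = 52.25 MPa
granite: 2700 kg/m³ × 9.81 m/s² × 6150 m = 1.629×10^8 Pa = 162.9 MPa
gneiss: 2720 kg/m³ × 9.81 m/s² × 20390 m = 5.441×10^8 Pa = 544.1 MPa
dunite: 3340 kg/m³ × 9.81 m/s² × 21944 m = 7.190×10^8 Pa = 719.0 MPa
Total = 52.25 + 162.9 + 544.1 + 719.0 = 1478.2 MPa

1480 MPa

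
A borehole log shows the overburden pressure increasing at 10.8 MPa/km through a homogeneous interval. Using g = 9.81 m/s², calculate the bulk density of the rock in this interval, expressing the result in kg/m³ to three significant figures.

ρ = (dP/dz)/g = 10.8 MPa/km / 9.81 m/s² = 10800 Pa/m / 9.81 m/s² = 1100.9 kg/m³

1100 kg/m³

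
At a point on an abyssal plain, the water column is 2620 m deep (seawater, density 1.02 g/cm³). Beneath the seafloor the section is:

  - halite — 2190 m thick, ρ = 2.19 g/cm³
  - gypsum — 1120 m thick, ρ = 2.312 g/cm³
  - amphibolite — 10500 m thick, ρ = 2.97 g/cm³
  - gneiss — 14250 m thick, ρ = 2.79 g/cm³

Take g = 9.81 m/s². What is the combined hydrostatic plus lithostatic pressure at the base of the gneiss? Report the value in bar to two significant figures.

seawater: 1020 kg/m³ × 9.81 m/s² × 2620 m = 2.622×10^7 Pa = 262.2 bar
halite: 2190 kg/m³ × 9.81 m/s² × 2190 m = 4.705×10^7 Pa = 470.5 bar
gypsum: 2312 kg/m³ × 9.81 m/s² × 1120 m = 2.540×10^7 Pa = 254.0 bar
amphibolite: 2970 kg/m³ × 9.81 m/s² × 10500 m = 3.059×10^8 Pa = 3059 bar
gneiss: 2790 kg/m³ × 9.81 m/s² × 14250 m = 3.900×10^8 Pa = 3900 bar
Total = 262.2 + 470.5 + 254.0 + 3059 + 3900 = 7946.1 bar

7900 bar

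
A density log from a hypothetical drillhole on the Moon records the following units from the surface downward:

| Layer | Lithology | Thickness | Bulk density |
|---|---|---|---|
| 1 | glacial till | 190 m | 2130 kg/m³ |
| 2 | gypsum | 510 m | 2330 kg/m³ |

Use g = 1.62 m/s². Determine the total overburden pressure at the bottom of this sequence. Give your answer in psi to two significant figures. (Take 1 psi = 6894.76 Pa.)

glacial till: 2130 kg/m³ × 1.62 m/s² × 190 m = 6.556×10^5 Pa = 95.09 psi
gypsum: 2330 kg/m³ × 1.62 m/s² × 510 m = 1.925×10^6 Pa = 279.2 psi
Total = 95.09 + 279.2 = 374.29 psi

370 psi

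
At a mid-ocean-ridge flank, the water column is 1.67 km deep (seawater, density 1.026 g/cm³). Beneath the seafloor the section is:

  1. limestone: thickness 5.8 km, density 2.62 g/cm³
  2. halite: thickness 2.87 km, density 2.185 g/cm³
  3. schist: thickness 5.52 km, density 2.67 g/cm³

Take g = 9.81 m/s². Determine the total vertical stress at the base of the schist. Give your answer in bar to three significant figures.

seawater: 1026 kg/m³ × 9.81 m/s² × 1670 m = 1.681×10^7 Pa = 168.1 bar
limestone: 2620 kg/m³ × 9.81 m/s² × 5800 m = 1.491×10^8 Pa = 1491 bar
halite: 2185 kg/m³ × 9.81 m/s² × 2870 m = 6.152×10^7 Pa = 615.2 bar
schist: 2670 kg/m³ × 9.81 m/s² × 5520 m = 1.446×10^8 Pa = 1446 bar
Total = 168.1 + 1491 + 615.2 + 1446 = 3719.8 bar

3720 bar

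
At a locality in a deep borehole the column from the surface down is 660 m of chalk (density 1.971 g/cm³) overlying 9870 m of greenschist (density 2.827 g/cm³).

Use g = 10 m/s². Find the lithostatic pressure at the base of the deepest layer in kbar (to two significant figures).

2.9 kbar

chalk: 1971 kg/m³ × 10 m/s² × 660 m = 1.301×10^7 Pa = 0.1301 kbar
greenschist: 2827 kg/m³ × 10 m/s² × 9870 m = 2.790×10^8 Pa = 2.790 kbar
Total = 0.1301 + 2.790 = 2.9203 kbar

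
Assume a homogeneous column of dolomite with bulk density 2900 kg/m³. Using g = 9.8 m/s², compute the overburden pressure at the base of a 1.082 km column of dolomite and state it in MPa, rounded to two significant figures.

dolomite: 2900 kg/m³ × 9.8 m/s² × 1082 m = 3.075×10^7 Pa = 30.75 MPa

31 MPa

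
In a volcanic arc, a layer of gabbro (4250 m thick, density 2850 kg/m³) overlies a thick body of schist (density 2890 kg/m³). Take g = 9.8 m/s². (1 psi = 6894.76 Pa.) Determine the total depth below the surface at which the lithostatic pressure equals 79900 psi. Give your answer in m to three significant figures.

Pressure at base of upper layers: 2850×9.8×4250 = 1.187×10^8 Pa = 17216 psi
Remaining pressure to be supplied by schist: 5.509×10^8 − 1.187×10^8 = 4.322×10^8 Pa
Additional depth in schist = 4.322×10^8 Pa / (2890 kg/m³ × 9.8 m/s²) = 15260 m
Total depth = 4250 m + 15260 m = 19510 m

19500 m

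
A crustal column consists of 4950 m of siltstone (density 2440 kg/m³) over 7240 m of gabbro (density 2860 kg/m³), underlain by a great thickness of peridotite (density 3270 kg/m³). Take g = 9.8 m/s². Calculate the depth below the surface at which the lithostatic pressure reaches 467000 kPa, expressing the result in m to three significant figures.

Pressure at base of upper layers: 2440×9.8×4950 + 2860×9.8×7240 = 3.213×10^8 Pa = 3.213×10^5 kPa
Remaining pressure to be supplied by peridotite: 4.670×10^8 − 3.213×10^8 = 1.457×10^8 Pa
Additional depth in peridotite = 1.457×10^8 Pa / (3270 kg/m³ × 9.8 m/s²) = 4547.0 m
Total depth = 12190 m + 4547.0 m = 16737 m

16700 m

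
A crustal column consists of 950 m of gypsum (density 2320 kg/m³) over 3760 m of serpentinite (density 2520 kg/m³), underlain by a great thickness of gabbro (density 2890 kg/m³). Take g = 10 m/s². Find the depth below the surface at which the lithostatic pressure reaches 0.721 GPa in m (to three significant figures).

25600 m

Pressure at base of upper layers: 2320×10×950 + 2520×10×3760 = 1.168×10^8 Pa = 0.1168 GPa
Remaining pressure to be supplied by gabbro: 7.210×10^8 − 1.168×10^8 = 6.042×10^8 Pa
Additional depth in gabbro = 6.042×10^8 Pa / (2890 kg/m³ × 10 m/s²) = 20907 m
Total depth = 4710 m + 20907 m = 25617 m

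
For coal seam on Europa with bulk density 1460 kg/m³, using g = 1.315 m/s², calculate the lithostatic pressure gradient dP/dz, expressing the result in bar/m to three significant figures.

0.0192 bar/m

dP/dz = ρg = 1460 kg/m³ × 1.315 m/s² = 1919.9 Pa/m
= 1919.9 Pa/m × (1 bar/m / 1.0000×10^5 Pa/m) = 0.019199 bar/m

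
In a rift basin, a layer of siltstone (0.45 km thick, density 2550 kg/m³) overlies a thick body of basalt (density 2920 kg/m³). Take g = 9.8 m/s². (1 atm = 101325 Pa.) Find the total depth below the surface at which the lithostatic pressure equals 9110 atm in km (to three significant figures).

32.3 km

Pressure at base of upper layers: 2550×9.8×450 = 1.125×10^7 Pa = 111.0 atm
Remaining pressure to be supplied by basalt: 9.231×10^8 − 1.125×10^7 = 9.118×10^8 Pa
Additional depth in basalt = 9.118×10^8 Pa / (2920 kg/m³ × 9.8 m/s²) = 31864 m
Total depth = 450 m + 31864 m = 32314 m
= 32.314 km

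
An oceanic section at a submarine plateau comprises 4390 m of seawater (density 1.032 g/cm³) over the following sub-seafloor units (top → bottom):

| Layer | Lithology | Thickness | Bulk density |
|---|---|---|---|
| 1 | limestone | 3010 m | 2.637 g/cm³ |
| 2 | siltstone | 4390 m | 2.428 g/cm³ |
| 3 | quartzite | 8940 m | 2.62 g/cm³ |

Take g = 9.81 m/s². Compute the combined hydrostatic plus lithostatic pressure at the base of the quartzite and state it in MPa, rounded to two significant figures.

seawater: 1032 kg/m³ × 9.81 m/s² × 4390 m = 4.444×10^7 Pa = 44.44 MPa
limestone: 2637 kg/m³ × 9.81 m/s² × 3010 m = 7.787×10^7 Pa = 77.87 MPa
siltstone: 2428 kg/m³ × 9.81 m/s² × 4390 m = 1.046×10^8 Pa = 104.6 MPa
quartzite: 2620 kg/m³ × 9.81 m/s² × 8940 m = 2.298×10^8 Pa = 229.8 MPa
Total = 44.44 + 77.87 + 104.6 + 229.8 = 456.65 MPa

460 MPa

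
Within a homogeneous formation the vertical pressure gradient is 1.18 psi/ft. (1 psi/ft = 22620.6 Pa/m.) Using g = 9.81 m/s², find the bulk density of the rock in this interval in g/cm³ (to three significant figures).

ρ = (dP/dz)/g = 1.18 psi/ft / 9.81 m/s² = 26692 Pa/m / 9.81 m/s² = 2720.9 kg/m³
= 2.721 g/cm³

2.72 g/cm³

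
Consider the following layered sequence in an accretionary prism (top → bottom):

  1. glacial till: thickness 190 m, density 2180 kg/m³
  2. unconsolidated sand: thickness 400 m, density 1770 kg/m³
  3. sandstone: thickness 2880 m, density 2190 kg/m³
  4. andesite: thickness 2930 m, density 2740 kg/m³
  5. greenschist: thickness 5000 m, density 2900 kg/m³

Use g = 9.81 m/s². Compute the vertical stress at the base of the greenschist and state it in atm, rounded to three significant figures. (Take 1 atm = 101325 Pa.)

glacial till: 2180 kg/m³ × 9.81 m/s² × 190 m = 4.063×10^6 Pa = 40.10 atm
unconsolidated sand: 1770 kg/m³ × 9.81 m/s² × 400 m = 6.945×10^6 Pa = 68.55 atm
sandstone: 2190 kg/m³ × 9.81 m/s² × 2880 m = 6.187×10^7 Pa = 610.6 atm
andesite: 2740 kg/m³ × 9.81 m/s² × 2930 m = 7.876×10^7 Pa = 777.3 atm
greenschist: 2900 kg/m³ × 9.81 m/s² × 5000 m = 1.422×10^8 Pa = 1404 atm
Total = 40.10 + 68.55 + 610.6 + 777.3 + 1404 = 2900.4 atm

2900 atm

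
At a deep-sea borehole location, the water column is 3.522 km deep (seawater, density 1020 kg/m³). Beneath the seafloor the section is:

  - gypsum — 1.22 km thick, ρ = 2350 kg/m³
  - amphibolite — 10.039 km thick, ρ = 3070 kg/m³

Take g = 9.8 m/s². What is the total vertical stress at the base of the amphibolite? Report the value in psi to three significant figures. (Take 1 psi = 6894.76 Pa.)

53000 psi

seawater: 1020 kg/m³ × 9.8 m/s² × 3522 m = 3.521×10^7 Pa = 5106 psi
gypsum: 2350 kg/m³ × 9.8 m/s² × 1220 m = 2.810×10^7 Pa = 4075 psi
amphibolite: 3070 kg/m³ × 9.8 m/s² × 10039 m = 3.020×10^8 Pa = 43806 psi
Total = 5106 + 4075 + 43806 = 52987 psi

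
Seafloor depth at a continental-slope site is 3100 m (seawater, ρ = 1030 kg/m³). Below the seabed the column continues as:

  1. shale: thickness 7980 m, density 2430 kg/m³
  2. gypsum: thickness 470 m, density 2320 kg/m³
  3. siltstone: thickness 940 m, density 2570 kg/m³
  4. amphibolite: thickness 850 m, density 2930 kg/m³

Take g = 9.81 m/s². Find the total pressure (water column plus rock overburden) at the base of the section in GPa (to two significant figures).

seawater: 1030 kg/m³ × 9.81 m/s² × 3100 m = 3.132×10^7 Pa = 0.03132 GPa
shale: 2430 kg/m³ × 9.81 m/s² × 7980 m = 1.902×10^8 Pa = 0.1902 GPa
gypsum: 2320 kg/m³ × 9.81 m/s² × 470 m = 1.070×10^7 Pa = 0.01070 GPa
siltstone: 2570 kg/m³ × 9.81 m/s² × 940 m = 2.370×10^7 Pa = 0.02370 GPa
amphibolite: 2930 kg/m³ × 9.81 m/s² × 850 m = 2.443×10^7 Pa = 0.02443 GPa
Total = 0.03132 + 0.1902 + 0.01070 + 0.02370 + 0.02443 = 0.28038 GPa

0.28 GPa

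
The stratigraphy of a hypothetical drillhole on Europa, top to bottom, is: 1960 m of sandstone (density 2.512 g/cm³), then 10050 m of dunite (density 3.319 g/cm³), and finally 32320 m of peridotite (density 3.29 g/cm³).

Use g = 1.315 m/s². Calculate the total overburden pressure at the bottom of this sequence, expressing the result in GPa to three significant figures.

sandstone: 2512 kg/m³ × 1.315 m/s² × 1960 m = 6.474×10^6 Pa = 6.474×10^-3 GPa
dunite: 3319 kg/m³ × 1.315 m/s² × 10050 m = 4.386×10^7 Pa = 0.04386 GPa
peridotite: 3290 kg/m³ × 1.315 m/s² × 32320 m = 1.398×10^8 Pa = 0.1398 GPa
Total = 6.474×10^-3 + 0.04386 + 0.1398 = 0.19017 GPa

0.190 GPa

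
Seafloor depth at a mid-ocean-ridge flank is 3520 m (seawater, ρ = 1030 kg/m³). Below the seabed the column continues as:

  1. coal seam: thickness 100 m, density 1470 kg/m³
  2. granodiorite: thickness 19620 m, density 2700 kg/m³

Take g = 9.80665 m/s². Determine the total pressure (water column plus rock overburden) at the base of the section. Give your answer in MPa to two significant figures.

seawater: 1030 kg/m³ × 9.80665 m/s² × 3520 m = 3.555×10^7 Pa = 35.55 MPa
coal seam: 1470 kg/m³ × 9.80665 m/s² × 100 m = 1.442×10^6 Pa = 1.442 MPa
granodiorite: 2700 kg/m³ × 9.80665 m/s² × 19620 m = 5.195×10^8 Pa = 519.5 MPa
Total = 35.55 + 1.442 + 519.5 = 556.49 MPa

560 MPa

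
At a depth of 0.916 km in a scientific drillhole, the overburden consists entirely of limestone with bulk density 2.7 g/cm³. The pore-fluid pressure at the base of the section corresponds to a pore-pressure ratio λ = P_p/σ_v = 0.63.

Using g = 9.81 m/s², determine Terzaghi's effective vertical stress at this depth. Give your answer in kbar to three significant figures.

0.0898 kbar

Overburden (lithostatic) stress σ_v:
limestone: 2700 kg/m³ × 9.81 m/s² × 916 m = 2.426×10^7 Pa = 24.26 MPa
Pore pressure P_p = λ·σ_v = 0.63 × 24.26 MPa = 15.29 MPa
Effective stress σ' = σ_v − P_p = 24.26 − 15.29 = 8.9770 MPa = 0.089770 kbar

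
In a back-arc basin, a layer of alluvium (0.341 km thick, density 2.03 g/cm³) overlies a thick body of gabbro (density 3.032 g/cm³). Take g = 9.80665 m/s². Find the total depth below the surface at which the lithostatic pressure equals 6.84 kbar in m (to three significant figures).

Pressure at base of upper layers: 2030×9.80665×341 = 6.788×10^6 Pa = 0.06788 kbar
Remaining pressure to be supplied by gabbro: 6.840×10^8 − 6.788×10^6 = 6.772×10^8 Pa
Additional depth in gabbro = 6.772×10^8 Pa / (3032 kg/m³ × 9.80665 m/s²) = 22776 m
Total depth = 341 m + 22776 m = 23117 m

23100 m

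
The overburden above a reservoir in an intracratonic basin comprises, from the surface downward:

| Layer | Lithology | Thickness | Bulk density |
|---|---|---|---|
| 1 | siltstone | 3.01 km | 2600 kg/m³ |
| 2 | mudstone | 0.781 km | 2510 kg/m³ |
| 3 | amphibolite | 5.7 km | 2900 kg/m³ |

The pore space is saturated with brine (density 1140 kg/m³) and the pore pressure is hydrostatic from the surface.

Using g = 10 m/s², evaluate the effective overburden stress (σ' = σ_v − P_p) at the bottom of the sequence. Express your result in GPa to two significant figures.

0.15 GPa

Overburden (lithostatic) stress σ_v:
siltstone: 2600 kg/m³ × 10 m/s² × 3010 m = 7.826×10^7 Pa = 78.26 MPa
mudstone: 2510 kg/m³ × 10 m/s² × 781 m = 1.960×10^7 Pa = 19.60 MPa
amphibolite: 2900 kg/m³ × 10 m/s² × 5700 m = 1.653×10^8 Pa = 165.3 MPa
Total = 78.26 + 19.60 + 165.3 = 263.16 MPa
Pore pressure P_p = 1140 kg/m³ × 10 m/s² × 9491 m = 1.082×10^8 Pa = 108.2 MPa
Effective stress σ' = σ_v − P_p = 263.2 − 108.2 = 154.97 MPa = 0.15497 GPa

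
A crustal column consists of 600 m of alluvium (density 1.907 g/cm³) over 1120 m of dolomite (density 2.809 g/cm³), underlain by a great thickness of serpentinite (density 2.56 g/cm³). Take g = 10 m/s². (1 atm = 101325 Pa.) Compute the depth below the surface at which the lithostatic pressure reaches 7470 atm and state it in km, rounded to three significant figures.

Pressure at base of upper layers: 1907×10×600 + 2809×10×1120 = 4.290×10^7 Pa = 423.4 atm
Remaining pressure to be supplied by serpentinite: 7.569×10^8 − 4.290×10^7 = 7.140×10^8 Pa
Additional depth in serpentinite = 7.140×10^8 Pa / (2560 kg/m³ × 10 m/s²) = 27890 m
Total depth = 1720 m + 27890 m = 29610 m
= 29.610 km

29.6 km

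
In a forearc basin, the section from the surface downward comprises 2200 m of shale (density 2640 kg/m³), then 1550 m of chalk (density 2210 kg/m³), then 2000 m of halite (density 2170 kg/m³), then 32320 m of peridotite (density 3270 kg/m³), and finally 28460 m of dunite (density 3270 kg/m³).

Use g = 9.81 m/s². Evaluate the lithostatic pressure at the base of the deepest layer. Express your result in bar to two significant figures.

shale: 2640 kg/m³ × 9.81 m/s² × 2200 m = 5.698×10^7 Pa = 569.8 bar
chalk: 2210 kg/m³ × 9.81 m/s² × 1550 m = 3.360×10^7 Pa = 336.0 bar
halite: 2170 kg/m³ × 9.81 m/s² × 2000 m = 4.258×10^7 Pa = 425.8 bar
peridotite: 3270 kg/m³ × 9.81 m/s² × 32320 m = 1.037×10^9 Pa = 10368 bar
dunite: 3270 kg/m³ × 9.81 m/s² × 28460 m = 9.130×10^8 Pa = 9130 bar
Total = 569.8 + 336.0 + 425.8 + 10368 + 9130 = 20829 bar

21000 bar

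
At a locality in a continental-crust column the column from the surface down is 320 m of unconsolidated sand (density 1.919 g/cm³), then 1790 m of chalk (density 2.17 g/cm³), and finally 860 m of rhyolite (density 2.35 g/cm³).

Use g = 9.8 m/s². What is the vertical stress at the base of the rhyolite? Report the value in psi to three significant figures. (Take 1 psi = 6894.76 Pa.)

unconsolidated sand: 1919 kg/m³ × 9.8 m/s² × 320 m = 6.018×10^6 Pa = 872.8 psi
chalk: 2170 kg/m³ × 9.8 m/s² × 1790 m = 3.807×10^7 Pa = 5521 psi
rhyolite: 2350 kg/m³ × 9.8 m/s² × 860 m = 1.981×10^7 Pa = 2873 psi
Total = 872.8 + 5521 + 2873 = 9266.5 psi

9270 psi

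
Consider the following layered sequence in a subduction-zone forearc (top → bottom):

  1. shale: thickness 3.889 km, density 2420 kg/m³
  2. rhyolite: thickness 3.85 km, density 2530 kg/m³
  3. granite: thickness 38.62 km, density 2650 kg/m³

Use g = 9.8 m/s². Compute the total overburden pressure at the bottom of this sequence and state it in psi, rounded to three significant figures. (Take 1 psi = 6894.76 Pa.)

shale: 2420 kg/m³ × 9.8 m/s² × 3889 m = 9.223×10^7 Pa = 13377 psi
rhyolite: 2530 kg/m³ × 9.8 m/s² × 3850 m = 9.546×10^7 Pa = 13845 psi
granite: 2650 kg/m³ × 9.8 m/s² × 38620 m = 1.003×10^9 Pa = 1.455×10^5 psi
Total = 13377 + 13845 + 1.455×10^5 = 1.7269×10^5 psi

173000 psi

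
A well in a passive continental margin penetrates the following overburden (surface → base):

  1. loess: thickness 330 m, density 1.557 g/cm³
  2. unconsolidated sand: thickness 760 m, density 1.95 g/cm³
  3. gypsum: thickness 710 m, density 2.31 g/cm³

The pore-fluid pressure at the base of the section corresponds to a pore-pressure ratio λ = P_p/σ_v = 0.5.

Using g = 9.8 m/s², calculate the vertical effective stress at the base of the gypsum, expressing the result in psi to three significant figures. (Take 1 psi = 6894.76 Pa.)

Overburden (lithostatic) stress σ_v:
loess: 1557 kg/m³ × 9.8 m/s² × 330 m = 5.035×10^6 Pa = 5.035 MPa
unconsolidated sand: 1950 kg/m³ × 9.8 m/s² × 760 m = 1.452×10^7 Pa = 14.52 MPa
gypsum: 2310 kg/m³ × 9.8 m/s² × 710 m = 1.607×10^7 Pa = 16.07 MPa
Total = 5.035 + 14.52 + 16.07 = 35.632 MPa
Pore pressure P_p = λ·σ_v = 0.5 × 35.63 MPa = 17.82 MPa
Effective stress σ' = σ_v − P_p = 35.63 − 17.82 = 17.816 MPa = 2584.0 psi

2580 psi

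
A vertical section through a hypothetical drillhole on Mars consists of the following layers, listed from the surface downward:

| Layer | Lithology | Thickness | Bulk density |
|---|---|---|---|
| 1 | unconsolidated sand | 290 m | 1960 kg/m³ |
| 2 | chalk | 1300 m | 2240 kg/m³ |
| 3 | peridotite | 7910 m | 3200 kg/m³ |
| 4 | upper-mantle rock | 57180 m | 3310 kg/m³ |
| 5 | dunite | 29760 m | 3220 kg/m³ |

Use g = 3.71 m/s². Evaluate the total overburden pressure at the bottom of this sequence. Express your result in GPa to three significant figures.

unconsolidated sand: 1960 kg/m³ × 3.71 m/s² × 290 m = 2.109×10^6 Pa = 2.109×10^-3 GPa
chalk: 2240 kg/m³ × 3.71 m/s² × 1300 m = 1.080×10^7 Pa = 0.01080 GPa
peridotite: 3200 kg/m³ × 3.71 m/s² × 7910 m = 9.391×10^7 Pa = 0.09391 GPa
upper-mantle rock: 3310 kg/m³ × 3.71 m/s² × 57180 m = 7.022×10^8 Pa = 0.7022 GPa
dunite: 3220 kg/m³ × 3.71 m/s² × 29760 m = 3.555×10^8 Pa = 0.3555 GPa
Total = 2.109×10^-3 + 0.01080 + 0.09391 + 0.7022 + 0.3555 = 1.1645 GPa

1.16 GPa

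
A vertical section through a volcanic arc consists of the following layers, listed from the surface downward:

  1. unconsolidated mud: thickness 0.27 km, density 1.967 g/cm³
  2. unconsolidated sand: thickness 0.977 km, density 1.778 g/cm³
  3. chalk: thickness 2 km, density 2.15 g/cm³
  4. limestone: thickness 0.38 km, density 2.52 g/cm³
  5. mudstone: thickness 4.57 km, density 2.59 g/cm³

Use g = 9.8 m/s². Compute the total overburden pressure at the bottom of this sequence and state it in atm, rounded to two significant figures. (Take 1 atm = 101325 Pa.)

1900 atm

unconsolidated mud: 1967 kg/m³ × 9.8 m/s² × 270 m = 5.205×10^6 Pa = 51.37 atm
unconsolidated sand: 1778 kg/m³ × 9.8 m/s² × 977 m = 1.702×10^7 Pa = 168.0 atm
chalk: 2150 kg/m³ × 9.8 m/s² × 2000 m = 4.214×10^7 Pa = 415.9 atm
limestone: 2520 kg/m³ × 9.8 m/s² × 380 m = 9.384×10^6 Pa = 92.62 atm
mudstone: 2590 kg/m³ × 9.8 m/s² × 4570 m = 1.160×10^8 Pa = 1145 atm
Total = 51.37 + 168.0 + 415.9 + 92.62 + 1145 = 1872.7 atm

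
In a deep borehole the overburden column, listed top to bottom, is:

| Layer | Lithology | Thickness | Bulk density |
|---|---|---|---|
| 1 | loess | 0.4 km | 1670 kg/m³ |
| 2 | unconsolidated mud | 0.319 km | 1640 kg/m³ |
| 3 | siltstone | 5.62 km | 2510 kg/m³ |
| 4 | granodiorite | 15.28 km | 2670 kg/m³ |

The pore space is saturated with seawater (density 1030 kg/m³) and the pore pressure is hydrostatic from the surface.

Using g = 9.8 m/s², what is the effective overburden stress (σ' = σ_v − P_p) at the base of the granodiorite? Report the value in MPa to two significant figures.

330 MPa

Overburden (lithostatic) stress σ_v:
loess: 1670 kg/m³ × 9.8 m/s² × 400 m = 6.546×10^6 Pa = 6.546 MPa
unconsolidated mud: 1640 kg/m³ × 9.8 m/s² × 319 m = 5.127×10^6 Pa = 5.127 MPa
siltstone: 2510 kg/m³ × 9.8 m/s² × 5620 m = 1.382×10^8 Pa = 138.2 MPa
granodiorite: 2670 kg/m³ × 9.8 m/s² × 15280 m = 3.998×10^8 Pa = 399.8 MPa
Total = 6.546 + 5.127 + 138.2 + 399.8 = 549.73 MPa
Pore pressure P_p = 1030 kg/m³ × 9.8 m/s² × 21619 m = 2.182×10^8 Pa = 218.2 MPa
Effective stress σ' = σ_v − P_p = 549.7 − 218.2 = 331.51 MPa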